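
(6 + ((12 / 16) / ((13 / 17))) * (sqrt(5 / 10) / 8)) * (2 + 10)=153 * sqrt(2) / 208 + 72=73.04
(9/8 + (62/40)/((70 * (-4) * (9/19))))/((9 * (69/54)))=56111/579600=0.10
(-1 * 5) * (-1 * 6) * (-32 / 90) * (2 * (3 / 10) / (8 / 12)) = -48 / 5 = -9.60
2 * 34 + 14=82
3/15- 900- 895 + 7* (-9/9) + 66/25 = -1799.16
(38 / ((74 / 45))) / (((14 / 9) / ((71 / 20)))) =52.74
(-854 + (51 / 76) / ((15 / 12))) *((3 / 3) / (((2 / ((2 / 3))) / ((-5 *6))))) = 162158 / 19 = 8534.63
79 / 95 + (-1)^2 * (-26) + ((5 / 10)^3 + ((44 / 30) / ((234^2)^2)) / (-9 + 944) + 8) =-154736939073449 / 9078983532450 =-17.04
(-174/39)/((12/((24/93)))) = -116/1209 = -0.10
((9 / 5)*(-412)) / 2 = -1854 / 5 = -370.80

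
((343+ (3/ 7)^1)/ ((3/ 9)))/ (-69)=-2404/ 161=-14.93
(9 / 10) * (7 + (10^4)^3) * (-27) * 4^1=-486000000003402 / 5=-97200000000680.40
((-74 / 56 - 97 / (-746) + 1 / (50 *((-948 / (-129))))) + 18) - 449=-17829425377 / 41253800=-432.19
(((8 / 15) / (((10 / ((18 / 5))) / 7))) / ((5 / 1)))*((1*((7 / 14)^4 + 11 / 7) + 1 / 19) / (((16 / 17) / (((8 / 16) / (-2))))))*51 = -9334989 / 1520000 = -6.14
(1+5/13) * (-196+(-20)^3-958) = -164772/13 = -12674.77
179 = 179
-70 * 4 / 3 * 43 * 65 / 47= -782600 / 141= -5550.35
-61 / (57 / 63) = -1281 / 19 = -67.42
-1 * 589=-589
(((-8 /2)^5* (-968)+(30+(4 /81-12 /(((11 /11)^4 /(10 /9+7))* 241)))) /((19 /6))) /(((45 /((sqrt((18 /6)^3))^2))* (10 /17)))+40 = 328998326894 /1030275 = 319330.59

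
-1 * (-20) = 20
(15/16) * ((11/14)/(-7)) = -165/1568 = -0.11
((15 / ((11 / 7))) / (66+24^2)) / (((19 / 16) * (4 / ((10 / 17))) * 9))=700 / 3421539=0.00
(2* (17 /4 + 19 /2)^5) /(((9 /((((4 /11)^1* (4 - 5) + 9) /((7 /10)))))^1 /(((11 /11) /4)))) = 21732734375 /64512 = 336878.94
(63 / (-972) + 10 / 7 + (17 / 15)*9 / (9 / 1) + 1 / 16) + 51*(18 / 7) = 2021581 / 15120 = 133.70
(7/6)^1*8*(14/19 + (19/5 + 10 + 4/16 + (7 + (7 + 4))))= 29071/95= 306.01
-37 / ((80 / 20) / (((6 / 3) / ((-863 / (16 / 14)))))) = 148 / 6041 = 0.02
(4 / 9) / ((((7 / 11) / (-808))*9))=-62.70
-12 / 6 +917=915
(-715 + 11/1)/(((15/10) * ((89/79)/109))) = -12124288/267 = -45409.32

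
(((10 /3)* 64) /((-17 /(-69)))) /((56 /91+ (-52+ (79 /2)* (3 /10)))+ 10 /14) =-26790400 /1201101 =-22.30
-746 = -746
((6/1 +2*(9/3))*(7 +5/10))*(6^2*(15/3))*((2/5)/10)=648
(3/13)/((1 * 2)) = 0.12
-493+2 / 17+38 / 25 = -208829 / 425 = -491.36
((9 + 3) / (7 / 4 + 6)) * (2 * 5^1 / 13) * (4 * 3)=5760 / 403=14.29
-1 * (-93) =93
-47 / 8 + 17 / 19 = -757 / 152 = -4.98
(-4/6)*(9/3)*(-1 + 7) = -12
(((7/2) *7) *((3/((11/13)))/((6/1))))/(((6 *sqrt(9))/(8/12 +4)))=4459/1188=3.75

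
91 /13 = 7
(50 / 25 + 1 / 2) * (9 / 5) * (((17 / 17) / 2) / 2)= 9 / 8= 1.12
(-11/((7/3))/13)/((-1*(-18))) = -11/546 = -0.02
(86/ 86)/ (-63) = -1/ 63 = -0.02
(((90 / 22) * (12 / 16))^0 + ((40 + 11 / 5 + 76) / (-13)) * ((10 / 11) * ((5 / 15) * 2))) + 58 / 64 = -16493 / 4576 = -3.60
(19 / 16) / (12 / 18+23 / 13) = 39 / 80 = 0.49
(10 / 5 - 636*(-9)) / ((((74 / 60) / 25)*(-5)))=-858900 / 37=-23213.51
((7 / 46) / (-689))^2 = 49 / 1004509636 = 0.00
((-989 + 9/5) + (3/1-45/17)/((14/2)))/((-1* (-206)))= -293677/61285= -4.79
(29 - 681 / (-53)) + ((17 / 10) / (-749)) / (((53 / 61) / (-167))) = 16785999 / 396970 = 42.29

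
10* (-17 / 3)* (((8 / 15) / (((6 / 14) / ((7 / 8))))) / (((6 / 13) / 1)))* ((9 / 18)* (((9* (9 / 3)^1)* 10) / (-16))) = 54145 / 48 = 1128.02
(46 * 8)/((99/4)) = 1472/99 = 14.87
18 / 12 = 3 / 2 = 1.50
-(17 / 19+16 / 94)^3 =-1.21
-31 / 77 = -0.40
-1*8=-8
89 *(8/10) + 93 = 164.20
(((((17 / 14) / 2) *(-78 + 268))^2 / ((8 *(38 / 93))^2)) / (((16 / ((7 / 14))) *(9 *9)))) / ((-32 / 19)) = -0.29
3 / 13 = 0.23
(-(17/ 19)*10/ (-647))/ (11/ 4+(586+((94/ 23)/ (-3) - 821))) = -46920/ 792615761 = -0.00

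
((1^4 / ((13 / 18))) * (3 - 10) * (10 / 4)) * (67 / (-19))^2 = -1414035 / 4693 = -301.31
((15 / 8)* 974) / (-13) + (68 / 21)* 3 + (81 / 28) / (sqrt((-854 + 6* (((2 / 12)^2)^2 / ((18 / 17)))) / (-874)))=-127.84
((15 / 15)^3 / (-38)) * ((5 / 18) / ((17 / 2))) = -5 / 5814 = -0.00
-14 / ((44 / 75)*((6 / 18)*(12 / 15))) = -7875 / 88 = -89.49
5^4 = 625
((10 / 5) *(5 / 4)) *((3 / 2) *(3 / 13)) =45 / 52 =0.87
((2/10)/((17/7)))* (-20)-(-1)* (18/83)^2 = -187384/117113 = -1.60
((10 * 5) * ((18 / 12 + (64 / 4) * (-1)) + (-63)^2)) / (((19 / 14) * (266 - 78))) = 1384075 / 1786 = 774.96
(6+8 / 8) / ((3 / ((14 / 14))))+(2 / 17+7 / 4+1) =1061 / 204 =5.20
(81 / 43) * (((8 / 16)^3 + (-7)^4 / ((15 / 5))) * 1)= 1507.84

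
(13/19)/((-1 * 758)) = -13/14402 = -0.00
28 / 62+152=4726 / 31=152.45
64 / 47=1.36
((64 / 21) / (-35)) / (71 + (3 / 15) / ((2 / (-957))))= 128 / 36309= 0.00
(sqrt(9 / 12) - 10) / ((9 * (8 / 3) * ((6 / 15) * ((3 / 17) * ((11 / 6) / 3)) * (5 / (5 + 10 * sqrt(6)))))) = -85 * (1 + 2 * sqrt(6)) * (20 - sqrt(3)) / 176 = -52.04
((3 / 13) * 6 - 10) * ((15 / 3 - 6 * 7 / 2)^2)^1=-28672 / 13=-2205.54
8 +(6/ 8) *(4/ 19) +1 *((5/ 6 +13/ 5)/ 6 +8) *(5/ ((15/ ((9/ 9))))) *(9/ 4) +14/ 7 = 75637/ 4560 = 16.59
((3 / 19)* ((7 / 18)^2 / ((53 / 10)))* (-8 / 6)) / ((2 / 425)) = -104125 / 81567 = -1.28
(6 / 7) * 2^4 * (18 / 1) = 1728 / 7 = 246.86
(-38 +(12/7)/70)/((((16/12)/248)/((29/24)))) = -8535.00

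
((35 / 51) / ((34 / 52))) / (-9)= -910 / 7803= -0.12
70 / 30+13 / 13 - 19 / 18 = 41 / 18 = 2.28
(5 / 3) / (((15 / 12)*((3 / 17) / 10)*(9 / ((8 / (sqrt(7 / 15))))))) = 5440*sqrt(105) / 567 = 98.31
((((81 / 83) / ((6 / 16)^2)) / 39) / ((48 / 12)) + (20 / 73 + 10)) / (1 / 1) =812754 / 78767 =10.32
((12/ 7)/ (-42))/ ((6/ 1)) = -1/ 147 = -0.01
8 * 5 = 40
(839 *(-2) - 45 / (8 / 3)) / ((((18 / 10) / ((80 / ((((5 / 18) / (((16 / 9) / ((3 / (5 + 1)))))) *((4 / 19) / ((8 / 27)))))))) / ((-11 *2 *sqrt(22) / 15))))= 1450921472 *sqrt(22) / 729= 9335287.98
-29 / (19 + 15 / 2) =-58 / 53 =-1.09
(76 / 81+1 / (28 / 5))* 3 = 2533 / 756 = 3.35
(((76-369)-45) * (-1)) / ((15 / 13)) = 4394 / 15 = 292.93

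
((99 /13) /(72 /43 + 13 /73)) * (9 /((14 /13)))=2796849 /81410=34.36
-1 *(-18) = 18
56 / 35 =8 / 5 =1.60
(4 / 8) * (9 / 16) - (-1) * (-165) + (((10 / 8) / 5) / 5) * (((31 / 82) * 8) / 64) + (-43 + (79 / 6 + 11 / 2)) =-7440997 / 39360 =-189.05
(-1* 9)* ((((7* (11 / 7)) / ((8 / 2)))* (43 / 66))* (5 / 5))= -129 / 8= -16.12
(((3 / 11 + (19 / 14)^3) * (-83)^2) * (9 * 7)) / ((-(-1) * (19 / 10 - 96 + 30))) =-25941528405 / 1381996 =-18771.06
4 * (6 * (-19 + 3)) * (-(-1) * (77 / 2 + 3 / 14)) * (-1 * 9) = 936576 / 7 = 133796.57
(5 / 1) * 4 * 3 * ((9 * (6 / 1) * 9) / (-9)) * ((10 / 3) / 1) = -10800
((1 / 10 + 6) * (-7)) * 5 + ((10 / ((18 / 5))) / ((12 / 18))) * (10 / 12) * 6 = -578 / 3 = -192.67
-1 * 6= -6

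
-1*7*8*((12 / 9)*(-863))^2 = -667313024 / 9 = -74145891.56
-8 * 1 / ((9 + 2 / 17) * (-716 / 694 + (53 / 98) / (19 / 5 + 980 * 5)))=113395863504 / 133320559355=0.85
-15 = -15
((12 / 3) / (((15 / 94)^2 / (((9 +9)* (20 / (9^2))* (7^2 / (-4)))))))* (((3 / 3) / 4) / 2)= -432964 / 405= -1069.05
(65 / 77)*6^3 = 14040 / 77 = 182.34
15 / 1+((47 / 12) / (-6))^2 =79969 / 5184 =15.43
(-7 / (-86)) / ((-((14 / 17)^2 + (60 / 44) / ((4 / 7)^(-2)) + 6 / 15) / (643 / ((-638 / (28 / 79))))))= 0.02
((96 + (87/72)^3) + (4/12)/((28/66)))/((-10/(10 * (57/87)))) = -181193177/2806272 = -64.57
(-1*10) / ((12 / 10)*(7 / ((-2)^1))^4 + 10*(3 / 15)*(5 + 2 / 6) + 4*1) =-1200 / 23369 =-0.05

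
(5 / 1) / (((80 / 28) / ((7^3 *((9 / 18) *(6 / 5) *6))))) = 21609 / 10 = 2160.90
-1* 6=-6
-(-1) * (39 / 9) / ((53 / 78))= 338 / 53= 6.38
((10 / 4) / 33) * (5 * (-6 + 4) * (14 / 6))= -175 / 99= -1.77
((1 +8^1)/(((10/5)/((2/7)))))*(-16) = -144/7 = -20.57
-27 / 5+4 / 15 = -77 / 15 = -5.13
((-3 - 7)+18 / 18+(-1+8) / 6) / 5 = -47 / 30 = -1.57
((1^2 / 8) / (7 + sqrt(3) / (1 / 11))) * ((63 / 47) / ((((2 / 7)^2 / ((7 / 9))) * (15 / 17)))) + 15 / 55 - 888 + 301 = -45722246269 / 77922240 + 448987 * sqrt(3) / 7083840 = -586.66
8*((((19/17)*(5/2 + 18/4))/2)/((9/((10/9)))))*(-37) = -196840/1377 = -142.95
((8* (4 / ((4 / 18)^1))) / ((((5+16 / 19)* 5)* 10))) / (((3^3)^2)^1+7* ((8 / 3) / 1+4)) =1368 / 2152475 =0.00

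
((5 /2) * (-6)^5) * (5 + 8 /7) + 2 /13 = -10866946 /91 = -119416.99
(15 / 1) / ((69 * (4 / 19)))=95 / 92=1.03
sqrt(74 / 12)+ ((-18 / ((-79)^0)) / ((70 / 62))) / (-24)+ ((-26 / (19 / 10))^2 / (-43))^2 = sqrt(222) / 6+ 662176008197 / 33734894060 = 22.11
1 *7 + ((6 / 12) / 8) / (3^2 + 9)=2017 / 288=7.00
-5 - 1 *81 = -86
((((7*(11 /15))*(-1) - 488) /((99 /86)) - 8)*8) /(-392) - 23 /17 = 9342779 /1237005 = 7.55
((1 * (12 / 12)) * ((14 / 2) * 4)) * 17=476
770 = 770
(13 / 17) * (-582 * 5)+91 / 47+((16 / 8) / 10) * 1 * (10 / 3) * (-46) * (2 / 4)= -5366143 / 2397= -2238.69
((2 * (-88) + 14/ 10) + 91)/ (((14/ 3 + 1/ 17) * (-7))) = 21318/ 8435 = 2.53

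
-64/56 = -1.14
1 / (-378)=-1 / 378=-0.00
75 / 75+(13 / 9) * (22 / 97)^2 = 90973 / 84681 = 1.07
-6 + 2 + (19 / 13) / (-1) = -5.46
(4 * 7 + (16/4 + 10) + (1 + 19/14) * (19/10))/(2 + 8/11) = 23859/1400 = 17.04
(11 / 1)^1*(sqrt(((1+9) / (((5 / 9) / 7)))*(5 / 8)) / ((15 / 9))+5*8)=99*sqrt(35) / 10+440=498.57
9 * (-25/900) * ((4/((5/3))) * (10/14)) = -3/7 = -0.43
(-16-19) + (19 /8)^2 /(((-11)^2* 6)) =-1625879 /46464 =-34.99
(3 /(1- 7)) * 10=-5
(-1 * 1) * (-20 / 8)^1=5 / 2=2.50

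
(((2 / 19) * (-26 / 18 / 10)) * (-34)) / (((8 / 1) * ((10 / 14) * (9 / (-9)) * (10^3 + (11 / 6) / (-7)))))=-10829 / 119668650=-0.00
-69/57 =-23/19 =-1.21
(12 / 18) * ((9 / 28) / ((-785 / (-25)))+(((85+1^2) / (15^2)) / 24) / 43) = 15737 / 2225475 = 0.01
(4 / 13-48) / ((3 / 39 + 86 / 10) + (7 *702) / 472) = -731600 / 292809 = -2.50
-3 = -3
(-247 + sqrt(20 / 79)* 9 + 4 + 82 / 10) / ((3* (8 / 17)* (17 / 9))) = -1761 / 20 + 27* sqrt(395) / 316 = -86.35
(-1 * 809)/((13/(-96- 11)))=86563/13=6658.69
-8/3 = -2.67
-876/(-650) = 438/325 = 1.35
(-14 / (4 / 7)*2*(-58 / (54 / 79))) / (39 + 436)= 112259 / 12825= 8.75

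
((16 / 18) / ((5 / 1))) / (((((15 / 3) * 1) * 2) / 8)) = 32 / 225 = 0.14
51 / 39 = 17 / 13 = 1.31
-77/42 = -11/6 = -1.83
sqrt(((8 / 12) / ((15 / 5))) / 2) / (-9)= -1 / 27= -0.04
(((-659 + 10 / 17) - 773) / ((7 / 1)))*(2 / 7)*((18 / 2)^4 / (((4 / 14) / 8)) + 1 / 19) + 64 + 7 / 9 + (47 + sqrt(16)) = -1528843807702 / 142443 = -10733021.68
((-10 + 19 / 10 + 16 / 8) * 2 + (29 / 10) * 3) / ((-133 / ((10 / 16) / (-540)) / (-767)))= 767 / 32832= 0.02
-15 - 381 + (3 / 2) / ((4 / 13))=-3129 / 8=-391.12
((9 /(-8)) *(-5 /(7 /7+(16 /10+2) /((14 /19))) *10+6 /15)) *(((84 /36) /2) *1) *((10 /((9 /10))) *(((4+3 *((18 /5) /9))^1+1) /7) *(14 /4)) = 904673 /2472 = 365.97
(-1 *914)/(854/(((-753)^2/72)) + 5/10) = -115165828/76665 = -1502.20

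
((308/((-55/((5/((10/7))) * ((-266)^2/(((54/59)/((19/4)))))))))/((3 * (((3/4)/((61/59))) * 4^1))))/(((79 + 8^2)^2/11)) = -444.76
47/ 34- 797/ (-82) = 7738/ 697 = 11.10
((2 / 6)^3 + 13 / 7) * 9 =358 / 21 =17.05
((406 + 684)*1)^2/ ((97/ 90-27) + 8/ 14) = -748503000/ 15971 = -46866.38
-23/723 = -0.03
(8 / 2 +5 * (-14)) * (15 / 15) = -66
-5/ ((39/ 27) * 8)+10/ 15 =73/ 312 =0.23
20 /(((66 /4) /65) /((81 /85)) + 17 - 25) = -14040 /5429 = -2.59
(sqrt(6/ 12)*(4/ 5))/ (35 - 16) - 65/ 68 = -65/ 68+2*sqrt(2)/ 95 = -0.93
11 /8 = 1.38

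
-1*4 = -4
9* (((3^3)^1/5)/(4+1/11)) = 297/25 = 11.88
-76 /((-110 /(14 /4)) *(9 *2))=133 /990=0.13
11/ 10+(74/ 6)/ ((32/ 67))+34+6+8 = 35963/ 480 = 74.92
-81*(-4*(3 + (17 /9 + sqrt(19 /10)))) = 162*sqrt(190) /5 + 1584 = 2030.60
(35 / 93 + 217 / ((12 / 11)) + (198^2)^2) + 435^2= 1537143040.29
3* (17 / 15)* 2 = 6.80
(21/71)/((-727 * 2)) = -21/103234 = -0.00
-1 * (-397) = 397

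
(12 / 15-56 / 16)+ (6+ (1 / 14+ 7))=10.37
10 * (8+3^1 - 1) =100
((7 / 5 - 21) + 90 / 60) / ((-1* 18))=181 / 180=1.01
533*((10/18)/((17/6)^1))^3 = 533000/132651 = 4.02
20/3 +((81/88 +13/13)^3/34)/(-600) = 30891788397/4634009600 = 6.67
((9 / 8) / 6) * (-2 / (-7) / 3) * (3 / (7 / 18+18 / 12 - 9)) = -27 / 3584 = -0.01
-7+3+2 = -2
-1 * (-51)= 51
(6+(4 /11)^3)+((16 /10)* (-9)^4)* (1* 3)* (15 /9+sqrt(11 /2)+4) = 78732* sqrt(22) /5+1187686226 /6655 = 252322.41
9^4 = 6561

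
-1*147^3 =-3176523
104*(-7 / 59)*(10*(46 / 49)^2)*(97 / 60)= -10673104 / 60711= -175.80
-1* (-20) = 20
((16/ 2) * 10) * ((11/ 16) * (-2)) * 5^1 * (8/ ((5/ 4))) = -3520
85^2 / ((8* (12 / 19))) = 137275 / 96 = 1429.95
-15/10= -3/2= -1.50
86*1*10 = 860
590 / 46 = 295 / 23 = 12.83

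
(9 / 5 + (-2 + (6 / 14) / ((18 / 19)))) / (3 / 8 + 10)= 212 / 8715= 0.02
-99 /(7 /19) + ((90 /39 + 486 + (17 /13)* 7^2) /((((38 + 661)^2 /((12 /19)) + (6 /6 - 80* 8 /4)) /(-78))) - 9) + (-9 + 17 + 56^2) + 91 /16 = 331715800243 /115503248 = 2871.92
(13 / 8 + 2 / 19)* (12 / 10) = 789 / 380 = 2.08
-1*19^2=-361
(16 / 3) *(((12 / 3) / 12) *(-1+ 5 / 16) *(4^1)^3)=-704 / 9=-78.22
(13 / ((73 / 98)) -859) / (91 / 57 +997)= -3501681 / 4155160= -0.84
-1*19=-19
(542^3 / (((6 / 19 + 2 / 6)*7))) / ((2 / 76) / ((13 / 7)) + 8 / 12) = 13449957713712 / 261331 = 51467134.45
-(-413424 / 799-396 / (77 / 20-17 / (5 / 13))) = 109101696 / 214931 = 507.61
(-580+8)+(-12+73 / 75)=-43727 / 75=-583.03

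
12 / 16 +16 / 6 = 41 / 12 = 3.42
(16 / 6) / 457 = 8 / 1371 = 0.01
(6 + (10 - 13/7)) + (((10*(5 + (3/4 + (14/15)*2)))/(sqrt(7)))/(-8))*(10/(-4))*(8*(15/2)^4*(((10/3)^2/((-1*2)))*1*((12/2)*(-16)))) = 99/7 + 321328125*sqrt(7)/7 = 121450629.57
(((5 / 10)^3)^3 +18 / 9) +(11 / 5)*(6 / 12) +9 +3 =38661 / 2560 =15.10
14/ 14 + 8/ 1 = 9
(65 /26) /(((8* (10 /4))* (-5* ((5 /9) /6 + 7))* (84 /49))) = -0.00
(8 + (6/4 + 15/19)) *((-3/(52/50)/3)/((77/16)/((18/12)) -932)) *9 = 527850/5505877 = 0.10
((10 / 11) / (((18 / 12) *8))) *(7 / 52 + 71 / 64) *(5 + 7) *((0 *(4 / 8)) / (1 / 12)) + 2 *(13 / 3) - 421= -1237 / 3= -412.33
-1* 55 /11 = -5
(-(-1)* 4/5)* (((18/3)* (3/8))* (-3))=-27/5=-5.40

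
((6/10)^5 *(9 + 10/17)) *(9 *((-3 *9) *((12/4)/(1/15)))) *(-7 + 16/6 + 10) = -28874961/625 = -46199.94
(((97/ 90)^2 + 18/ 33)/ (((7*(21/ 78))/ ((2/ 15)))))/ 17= 116311/ 16372125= 0.01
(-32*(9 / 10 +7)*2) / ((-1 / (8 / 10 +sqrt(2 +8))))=10112 / 25 +2528*sqrt(10) / 5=2003.33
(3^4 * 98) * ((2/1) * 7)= 111132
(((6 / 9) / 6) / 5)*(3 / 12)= 1 / 180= 0.01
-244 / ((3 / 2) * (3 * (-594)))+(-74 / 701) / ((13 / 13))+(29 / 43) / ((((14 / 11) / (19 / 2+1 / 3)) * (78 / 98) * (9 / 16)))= 12175855682 / 1047439107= 11.62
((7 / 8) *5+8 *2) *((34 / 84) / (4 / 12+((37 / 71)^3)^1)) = 991771381 / 57105440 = 17.37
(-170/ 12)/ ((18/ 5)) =-425/ 108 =-3.94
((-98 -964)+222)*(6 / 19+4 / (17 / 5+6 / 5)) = -435120 / 437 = -995.70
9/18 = 1/2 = 0.50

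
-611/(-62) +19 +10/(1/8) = 6749/62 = 108.85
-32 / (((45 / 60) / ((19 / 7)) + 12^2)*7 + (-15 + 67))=-2432 / 80707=-0.03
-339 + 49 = -290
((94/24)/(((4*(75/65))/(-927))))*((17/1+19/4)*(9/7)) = -49276539/2240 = -21998.45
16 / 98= 8 / 49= 0.16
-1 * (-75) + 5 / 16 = 1205 / 16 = 75.31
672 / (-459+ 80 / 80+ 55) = -672 / 403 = -1.67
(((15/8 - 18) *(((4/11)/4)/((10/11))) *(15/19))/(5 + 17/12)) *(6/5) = -3483/14630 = -0.24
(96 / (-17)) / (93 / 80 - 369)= 2560 / 166753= 0.02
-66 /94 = -0.70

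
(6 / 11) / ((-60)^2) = 1 / 6600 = 0.00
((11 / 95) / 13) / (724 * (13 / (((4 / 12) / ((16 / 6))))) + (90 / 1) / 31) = 31 / 262074410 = 0.00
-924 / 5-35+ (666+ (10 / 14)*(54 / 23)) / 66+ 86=-1095219 / 8855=-123.68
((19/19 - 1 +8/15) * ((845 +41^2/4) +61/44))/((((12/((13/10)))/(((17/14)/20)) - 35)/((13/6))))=160118036/12803175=12.51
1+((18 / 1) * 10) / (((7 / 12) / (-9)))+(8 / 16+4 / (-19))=-738377 / 266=-2775.85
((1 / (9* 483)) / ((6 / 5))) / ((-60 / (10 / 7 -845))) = 5905 / 2190888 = 0.00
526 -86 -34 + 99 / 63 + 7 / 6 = 408.74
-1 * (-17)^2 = -289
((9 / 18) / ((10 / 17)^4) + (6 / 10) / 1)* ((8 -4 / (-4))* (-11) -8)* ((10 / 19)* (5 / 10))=-10220747 / 76000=-134.48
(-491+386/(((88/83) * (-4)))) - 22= -106307/176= -604.02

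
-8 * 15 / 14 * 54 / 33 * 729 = -787320 / 77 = -10224.94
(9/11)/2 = 9/22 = 0.41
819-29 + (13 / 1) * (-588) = -6854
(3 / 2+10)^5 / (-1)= -6436343 / 32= -201135.72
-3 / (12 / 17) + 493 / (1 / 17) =33507 / 4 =8376.75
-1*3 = -3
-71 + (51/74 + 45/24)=-20257/296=-68.44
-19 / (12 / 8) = -38 / 3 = -12.67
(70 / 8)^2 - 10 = 1065 / 16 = 66.56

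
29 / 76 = 0.38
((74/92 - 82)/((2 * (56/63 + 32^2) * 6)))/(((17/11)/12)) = -369765/7213168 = -0.05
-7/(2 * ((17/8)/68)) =-112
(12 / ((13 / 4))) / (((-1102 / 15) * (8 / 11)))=-495 / 7163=-0.07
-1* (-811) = 811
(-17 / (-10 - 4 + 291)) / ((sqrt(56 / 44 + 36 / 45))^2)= -935 / 31578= -0.03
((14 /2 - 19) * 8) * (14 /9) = -448 /3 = -149.33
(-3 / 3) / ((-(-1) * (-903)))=1 / 903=0.00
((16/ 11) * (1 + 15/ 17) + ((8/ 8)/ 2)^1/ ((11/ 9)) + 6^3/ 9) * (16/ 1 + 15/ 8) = 131989/ 272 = 485.25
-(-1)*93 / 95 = 93 / 95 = 0.98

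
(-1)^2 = 1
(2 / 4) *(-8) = -4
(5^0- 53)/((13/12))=-48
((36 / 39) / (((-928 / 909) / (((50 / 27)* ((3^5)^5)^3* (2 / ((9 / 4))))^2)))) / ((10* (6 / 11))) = -62651609034297525822182985719224961391734737773659842083321120909959199000 / 377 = -166184639348269299263084800000000000000000000000000000000000000000000000.00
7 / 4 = 1.75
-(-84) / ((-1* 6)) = -14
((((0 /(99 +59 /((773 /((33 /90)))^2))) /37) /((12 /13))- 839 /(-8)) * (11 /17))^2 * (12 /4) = 255523323 /18496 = 13815.06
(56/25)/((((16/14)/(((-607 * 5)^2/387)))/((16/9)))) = 82935.41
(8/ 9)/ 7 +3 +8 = 701/ 63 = 11.13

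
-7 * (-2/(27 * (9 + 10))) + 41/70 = 22013/35910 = 0.61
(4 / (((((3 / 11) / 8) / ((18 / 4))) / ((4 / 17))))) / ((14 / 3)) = 3168 / 119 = 26.62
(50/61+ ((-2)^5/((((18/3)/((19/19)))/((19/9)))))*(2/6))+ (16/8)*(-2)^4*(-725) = -114645694/4941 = -23202.93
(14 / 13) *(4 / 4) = 14 / 13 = 1.08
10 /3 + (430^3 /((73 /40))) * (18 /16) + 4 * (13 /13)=49011171.72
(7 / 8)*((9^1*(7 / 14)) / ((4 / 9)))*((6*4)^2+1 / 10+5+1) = 3300507 / 640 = 5157.04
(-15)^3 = -3375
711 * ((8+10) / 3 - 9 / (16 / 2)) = 27729 / 8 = 3466.12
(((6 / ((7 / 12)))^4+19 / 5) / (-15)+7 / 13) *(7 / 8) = -873066581 / 1337700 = -652.66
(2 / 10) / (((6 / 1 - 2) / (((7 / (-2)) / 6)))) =-0.03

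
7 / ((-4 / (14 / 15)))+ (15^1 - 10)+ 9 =371 / 30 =12.37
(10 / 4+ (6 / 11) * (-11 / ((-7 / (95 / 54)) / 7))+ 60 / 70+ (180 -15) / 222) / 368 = 34163 / 857808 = 0.04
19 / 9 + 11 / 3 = 52 / 9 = 5.78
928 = 928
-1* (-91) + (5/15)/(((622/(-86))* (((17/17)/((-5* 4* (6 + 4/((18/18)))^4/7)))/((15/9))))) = 44782963/19593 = 2285.66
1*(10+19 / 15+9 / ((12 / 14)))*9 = 1959 / 10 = 195.90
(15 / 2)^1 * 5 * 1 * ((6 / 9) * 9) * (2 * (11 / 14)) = 2475 / 7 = 353.57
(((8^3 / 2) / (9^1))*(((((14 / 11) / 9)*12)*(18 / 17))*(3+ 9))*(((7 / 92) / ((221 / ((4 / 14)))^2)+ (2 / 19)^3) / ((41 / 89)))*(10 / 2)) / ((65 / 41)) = 91739782561792 / 18730878427547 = 4.90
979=979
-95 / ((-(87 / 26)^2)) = 8.48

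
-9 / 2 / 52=-9 / 104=-0.09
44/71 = 0.62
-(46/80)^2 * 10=-529/160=-3.31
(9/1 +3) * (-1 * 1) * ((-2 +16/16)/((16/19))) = 57/4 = 14.25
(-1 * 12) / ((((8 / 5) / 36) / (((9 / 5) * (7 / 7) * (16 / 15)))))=-2592 / 5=-518.40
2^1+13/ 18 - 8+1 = -77/ 18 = -4.28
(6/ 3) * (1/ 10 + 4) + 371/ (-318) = 211/ 30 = 7.03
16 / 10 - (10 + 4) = -62 / 5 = -12.40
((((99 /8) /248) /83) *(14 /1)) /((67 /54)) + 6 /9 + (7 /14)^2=7641337 /8274768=0.92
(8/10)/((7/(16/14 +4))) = 144/245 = 0.59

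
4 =4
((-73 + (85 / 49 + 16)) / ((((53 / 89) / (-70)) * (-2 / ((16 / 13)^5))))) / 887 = -1263596994560 / 122183986561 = -10.34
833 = 833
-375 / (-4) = 375 / 4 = 93.75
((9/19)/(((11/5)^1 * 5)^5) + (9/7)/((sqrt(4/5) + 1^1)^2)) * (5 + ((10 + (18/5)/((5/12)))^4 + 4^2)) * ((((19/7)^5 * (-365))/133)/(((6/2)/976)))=-5689825690.55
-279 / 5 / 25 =-279 / 125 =-2.23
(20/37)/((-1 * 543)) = -20/20091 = -0.00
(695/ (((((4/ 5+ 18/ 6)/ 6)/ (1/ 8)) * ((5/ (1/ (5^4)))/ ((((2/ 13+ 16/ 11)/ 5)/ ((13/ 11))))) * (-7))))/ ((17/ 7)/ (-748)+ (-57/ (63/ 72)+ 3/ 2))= 211002/ 7868154125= 0.00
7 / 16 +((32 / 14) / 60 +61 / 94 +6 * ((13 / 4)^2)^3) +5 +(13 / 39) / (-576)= 643705211701 / 90961920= 7076.64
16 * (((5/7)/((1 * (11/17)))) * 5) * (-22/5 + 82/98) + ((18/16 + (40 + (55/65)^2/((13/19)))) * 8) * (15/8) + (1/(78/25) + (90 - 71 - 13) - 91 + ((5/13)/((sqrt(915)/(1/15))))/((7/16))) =16 * sqrt(915)/249795 + 46396221545/198942744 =233.22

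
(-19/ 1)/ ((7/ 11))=-209/ 7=-29.86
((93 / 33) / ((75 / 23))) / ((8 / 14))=4991 / 3300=1.51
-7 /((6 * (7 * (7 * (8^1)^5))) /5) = -5 /1376256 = -0.00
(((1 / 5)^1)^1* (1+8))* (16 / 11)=144 / 55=2.62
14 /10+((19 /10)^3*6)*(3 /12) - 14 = -4623 /2000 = -2.31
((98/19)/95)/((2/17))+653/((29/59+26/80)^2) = 6567785787057/6702558845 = 979.89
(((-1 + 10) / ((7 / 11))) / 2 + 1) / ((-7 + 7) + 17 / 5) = 565 / 238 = 2.37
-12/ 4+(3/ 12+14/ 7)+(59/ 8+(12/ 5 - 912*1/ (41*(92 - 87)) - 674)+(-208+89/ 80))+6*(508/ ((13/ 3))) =-7373593/ 42640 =-172.93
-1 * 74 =-74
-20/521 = -0.04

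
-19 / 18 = -1.06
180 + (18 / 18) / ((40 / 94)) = 3647 / 20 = 182.35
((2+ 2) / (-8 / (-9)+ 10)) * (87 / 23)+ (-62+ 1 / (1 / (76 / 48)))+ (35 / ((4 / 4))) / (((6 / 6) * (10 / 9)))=-372277 / 13524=-27.53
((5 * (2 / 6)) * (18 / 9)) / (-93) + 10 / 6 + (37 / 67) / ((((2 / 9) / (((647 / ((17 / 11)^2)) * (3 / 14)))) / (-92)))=-501803640166 / 37815939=-13269.63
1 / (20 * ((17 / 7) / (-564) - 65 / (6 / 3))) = -987 / 641635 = -0.00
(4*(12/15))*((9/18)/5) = 8/25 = 0.32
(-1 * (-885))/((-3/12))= -3540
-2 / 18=-1 / 9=-0.11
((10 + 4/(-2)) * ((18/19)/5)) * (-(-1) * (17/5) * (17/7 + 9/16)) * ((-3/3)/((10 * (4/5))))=-10251/5320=-1.93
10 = 10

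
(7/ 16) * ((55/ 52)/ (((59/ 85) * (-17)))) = -1925/ 49088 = -0.04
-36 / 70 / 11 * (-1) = 18 / 385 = 0.05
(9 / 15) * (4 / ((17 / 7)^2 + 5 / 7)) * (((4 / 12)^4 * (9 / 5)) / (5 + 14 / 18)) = 49 / 35100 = 0.00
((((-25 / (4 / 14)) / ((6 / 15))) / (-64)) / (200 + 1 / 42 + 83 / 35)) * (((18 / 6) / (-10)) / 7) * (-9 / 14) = 10125 / 21761536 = 0.00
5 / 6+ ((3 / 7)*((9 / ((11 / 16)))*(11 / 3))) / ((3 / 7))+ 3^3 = 455 / 6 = 75.83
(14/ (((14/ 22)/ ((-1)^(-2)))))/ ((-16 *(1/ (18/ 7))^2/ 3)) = -2673/ 98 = -27.28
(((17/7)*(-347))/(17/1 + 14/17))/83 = -100283/176043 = -0.57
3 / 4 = 0.75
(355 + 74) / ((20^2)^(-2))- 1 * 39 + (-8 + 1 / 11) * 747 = 68634052.91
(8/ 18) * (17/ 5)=68/ 45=1.51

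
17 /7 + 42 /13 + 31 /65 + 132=62852 /455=138.14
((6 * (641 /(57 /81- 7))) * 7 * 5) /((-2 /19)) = 203102.74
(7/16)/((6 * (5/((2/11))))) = 7/2640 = 0.00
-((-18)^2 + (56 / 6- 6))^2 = -964324 / 9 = -107147.11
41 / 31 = 1.32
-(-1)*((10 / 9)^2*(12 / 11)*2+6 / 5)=3.89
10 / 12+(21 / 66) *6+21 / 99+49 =1143 / 22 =51.95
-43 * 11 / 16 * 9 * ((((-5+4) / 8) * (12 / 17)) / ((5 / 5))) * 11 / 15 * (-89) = -4167603 / 2720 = -1532.21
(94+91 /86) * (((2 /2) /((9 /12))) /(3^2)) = 5450 /387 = 14.08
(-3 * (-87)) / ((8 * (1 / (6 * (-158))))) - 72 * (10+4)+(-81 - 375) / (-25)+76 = -1592113 / 50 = -31842.26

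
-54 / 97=-0.56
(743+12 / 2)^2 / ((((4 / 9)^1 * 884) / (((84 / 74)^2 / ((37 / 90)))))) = 100197583605 / 22388626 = 4475.38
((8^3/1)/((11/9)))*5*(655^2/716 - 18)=2396949120/1969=1217343.38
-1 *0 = 0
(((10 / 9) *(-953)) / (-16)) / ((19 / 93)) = 147715 / 456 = 323.94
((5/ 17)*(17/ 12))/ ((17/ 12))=5/ 17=0.29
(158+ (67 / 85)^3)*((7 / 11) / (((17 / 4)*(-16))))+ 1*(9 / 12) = -168401733 / 229682750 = -0.73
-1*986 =-986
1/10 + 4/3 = 43/30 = 1.43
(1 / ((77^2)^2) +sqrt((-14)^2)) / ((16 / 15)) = 7382138625 / 562448656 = 13.13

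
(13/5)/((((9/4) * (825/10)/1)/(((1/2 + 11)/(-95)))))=-1196/705375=-0.00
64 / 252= 16 / 63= 0.25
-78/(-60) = 13/10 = 1.30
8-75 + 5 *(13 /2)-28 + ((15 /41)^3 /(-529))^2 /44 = -62.50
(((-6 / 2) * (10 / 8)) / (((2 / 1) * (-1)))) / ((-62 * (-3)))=5 / 496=0.01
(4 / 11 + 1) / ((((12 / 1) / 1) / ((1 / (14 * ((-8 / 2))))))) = -5 / 2464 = -0.00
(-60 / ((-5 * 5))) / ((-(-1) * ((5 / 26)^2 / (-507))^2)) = 1409582685888 / 3125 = 451066459.48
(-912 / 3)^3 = -28094464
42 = 42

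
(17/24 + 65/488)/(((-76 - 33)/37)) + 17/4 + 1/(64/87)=6796301/1276608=5.32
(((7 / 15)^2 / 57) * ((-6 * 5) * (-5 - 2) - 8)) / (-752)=-4949 / 4822200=-0.00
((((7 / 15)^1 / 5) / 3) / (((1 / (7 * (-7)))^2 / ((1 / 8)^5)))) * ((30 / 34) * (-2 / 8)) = -16807 / 33423360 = -0.00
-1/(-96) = 1/96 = 0.01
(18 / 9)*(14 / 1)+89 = 117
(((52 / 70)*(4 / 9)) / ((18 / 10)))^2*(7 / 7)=10816 / 321489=0.03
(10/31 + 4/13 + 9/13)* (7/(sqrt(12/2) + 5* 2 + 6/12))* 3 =12054/4309 - 1148* sqrt(6)/4309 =2.14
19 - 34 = -15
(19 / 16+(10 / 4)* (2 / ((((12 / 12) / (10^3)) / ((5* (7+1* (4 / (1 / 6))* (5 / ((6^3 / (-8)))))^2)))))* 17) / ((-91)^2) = 3597201539 / 10732176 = 335.18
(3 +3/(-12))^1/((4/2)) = 11/8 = 1.38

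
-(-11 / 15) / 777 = 11 / 11655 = 0.00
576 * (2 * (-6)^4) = 1492992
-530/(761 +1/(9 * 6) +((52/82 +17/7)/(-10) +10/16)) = -0.70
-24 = -24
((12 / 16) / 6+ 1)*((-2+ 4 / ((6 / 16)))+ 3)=105 / 8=13.12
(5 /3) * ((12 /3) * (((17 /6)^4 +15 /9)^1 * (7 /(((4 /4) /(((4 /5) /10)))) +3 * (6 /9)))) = 1370896 /1215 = 1128.31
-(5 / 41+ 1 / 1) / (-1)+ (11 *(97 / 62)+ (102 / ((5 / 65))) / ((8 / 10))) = 2129982 / 1271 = 1675.83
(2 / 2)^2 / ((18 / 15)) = 5 / 6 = 0.83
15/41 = 0.37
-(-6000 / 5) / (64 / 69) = 1293.75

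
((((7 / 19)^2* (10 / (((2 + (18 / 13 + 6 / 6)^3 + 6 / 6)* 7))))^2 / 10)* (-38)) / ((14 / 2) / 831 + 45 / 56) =-55031993987880 / 85766238658172873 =-0.00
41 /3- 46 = -97 /3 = -32.33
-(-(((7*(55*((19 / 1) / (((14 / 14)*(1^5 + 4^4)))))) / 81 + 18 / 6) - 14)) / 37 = -0.29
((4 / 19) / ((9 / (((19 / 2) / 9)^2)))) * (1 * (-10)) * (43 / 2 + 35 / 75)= -12521 / 2187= -5.73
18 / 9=2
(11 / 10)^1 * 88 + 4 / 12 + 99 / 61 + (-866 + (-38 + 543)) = -239953 / 915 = -262.24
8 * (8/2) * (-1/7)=-32/7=-4.57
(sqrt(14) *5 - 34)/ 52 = -17/ 26 + 5 *sqrt(14)/ 52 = -0.29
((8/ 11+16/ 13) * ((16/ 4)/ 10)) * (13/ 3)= 112/ 33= 3.39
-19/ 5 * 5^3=-475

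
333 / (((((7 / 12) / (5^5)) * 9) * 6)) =231250 / 7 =33035.71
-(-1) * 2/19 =2/19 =0.11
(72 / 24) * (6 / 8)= 9 / 4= 2.25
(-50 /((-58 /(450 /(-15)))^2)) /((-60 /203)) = 2625 /58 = 45.26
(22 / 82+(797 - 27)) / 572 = 2871 / 2132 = 1.35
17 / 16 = 1.06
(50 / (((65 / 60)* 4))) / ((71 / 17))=2550 / 923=2.76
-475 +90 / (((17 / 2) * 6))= -8045 / 17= -473.24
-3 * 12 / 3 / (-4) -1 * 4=-1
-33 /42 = -11 /14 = -0.79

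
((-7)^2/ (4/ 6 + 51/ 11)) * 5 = 231/ 5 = 46.20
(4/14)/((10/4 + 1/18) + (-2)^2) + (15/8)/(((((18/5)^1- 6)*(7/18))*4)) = -12123/26432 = -0.46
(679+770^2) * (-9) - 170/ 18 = -48079984/ 9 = -5342220.44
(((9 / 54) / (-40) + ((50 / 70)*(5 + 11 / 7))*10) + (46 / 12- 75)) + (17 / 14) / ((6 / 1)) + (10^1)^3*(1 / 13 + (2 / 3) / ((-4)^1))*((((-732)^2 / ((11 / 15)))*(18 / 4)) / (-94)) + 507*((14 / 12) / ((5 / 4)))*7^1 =49674642514087 / 15807792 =3142414.99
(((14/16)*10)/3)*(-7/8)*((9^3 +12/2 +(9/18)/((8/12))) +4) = -724955/384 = -1887.90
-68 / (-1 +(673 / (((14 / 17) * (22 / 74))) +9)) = -10472 / 424549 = -0.02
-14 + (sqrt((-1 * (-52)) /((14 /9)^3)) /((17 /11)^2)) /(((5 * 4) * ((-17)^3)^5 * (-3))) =-14 + 1089 * sqrt(182) /1621390913297220057786920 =-14.00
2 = 2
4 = 4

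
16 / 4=4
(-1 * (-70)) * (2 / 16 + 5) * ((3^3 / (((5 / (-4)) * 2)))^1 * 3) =-23247 / 2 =-11623.50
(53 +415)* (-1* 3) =-1404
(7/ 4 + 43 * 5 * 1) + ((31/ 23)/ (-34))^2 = 33137197/ 152881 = 216.75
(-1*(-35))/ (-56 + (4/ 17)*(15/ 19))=-11305/ 18028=-0.63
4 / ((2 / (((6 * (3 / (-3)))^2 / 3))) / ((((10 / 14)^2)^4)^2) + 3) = 3662109375000 / 35979512600851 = 0.10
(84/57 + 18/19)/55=46/1045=0.04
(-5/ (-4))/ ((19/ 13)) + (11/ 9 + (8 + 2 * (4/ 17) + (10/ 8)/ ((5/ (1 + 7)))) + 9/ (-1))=41257/ 11628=3.55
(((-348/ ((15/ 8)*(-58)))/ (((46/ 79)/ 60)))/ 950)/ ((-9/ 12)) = -5056/ 10925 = -0.46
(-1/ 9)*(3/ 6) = -1/ 18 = -0.06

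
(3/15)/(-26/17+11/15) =-51/203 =-0.25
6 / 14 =3 / 7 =0.43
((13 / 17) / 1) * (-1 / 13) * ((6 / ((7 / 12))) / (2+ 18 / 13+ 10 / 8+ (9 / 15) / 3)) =-6240 / 49861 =-0.13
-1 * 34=-34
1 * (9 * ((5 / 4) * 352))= 3960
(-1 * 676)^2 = 456976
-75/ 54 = -25/ 18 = -1.39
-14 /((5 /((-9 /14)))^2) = -81 /350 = -0.23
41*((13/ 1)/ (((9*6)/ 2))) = 533/ 27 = 19.74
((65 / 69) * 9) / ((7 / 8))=1560 / 161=9.69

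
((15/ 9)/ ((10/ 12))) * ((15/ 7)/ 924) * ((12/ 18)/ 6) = 5/ 9702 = 0.00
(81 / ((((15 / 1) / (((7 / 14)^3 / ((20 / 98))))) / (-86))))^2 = 3236358321 / 40000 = 80908.96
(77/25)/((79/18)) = 1386/1975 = 0.70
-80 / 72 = -10 / 9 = -1.11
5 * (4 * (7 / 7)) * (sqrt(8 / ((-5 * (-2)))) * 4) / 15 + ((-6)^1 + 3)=-3 + 32 * sqrt(5) / 15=1.77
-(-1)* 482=482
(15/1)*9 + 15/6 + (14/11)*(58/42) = 139.26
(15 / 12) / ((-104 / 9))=-45 / 416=-0.11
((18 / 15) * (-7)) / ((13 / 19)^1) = -798 / 65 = -12.28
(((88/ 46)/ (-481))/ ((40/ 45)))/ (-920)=99/ 20355920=0.00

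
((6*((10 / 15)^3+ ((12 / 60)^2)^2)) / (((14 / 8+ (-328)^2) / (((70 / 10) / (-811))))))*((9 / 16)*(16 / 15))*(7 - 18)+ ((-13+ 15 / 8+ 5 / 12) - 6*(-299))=46678752512982431 / 26175612975000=1783.29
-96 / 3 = -32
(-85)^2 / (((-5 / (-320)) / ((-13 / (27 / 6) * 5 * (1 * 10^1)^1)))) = -601120000 / 9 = -66791111.11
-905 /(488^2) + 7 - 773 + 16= -178608905 /238144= -750.00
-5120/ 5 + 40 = -984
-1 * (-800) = 800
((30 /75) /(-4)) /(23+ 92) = -1 /1150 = -0.00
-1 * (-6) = 6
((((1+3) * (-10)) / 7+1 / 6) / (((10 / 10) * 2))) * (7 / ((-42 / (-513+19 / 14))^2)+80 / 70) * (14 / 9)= -11968048961 / 2667168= -4487.17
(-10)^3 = -1000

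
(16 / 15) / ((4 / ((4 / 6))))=8 / 45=0.18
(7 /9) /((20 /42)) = 49 /30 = 1.63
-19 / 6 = -3.17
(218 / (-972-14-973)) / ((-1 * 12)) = 109 / 11754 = 0.01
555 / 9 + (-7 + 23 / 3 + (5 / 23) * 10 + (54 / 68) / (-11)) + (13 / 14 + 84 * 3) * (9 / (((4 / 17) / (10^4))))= 17476254187177 / 180642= 96745243.01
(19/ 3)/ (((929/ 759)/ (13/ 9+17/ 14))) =1610345/ 117054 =13.76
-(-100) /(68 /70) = 1750 /17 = 102.94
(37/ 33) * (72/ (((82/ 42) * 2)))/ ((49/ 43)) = 57276/ 3157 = 18.14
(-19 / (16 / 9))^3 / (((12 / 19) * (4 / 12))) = -95004009 / 16384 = -5798.58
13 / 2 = 6.50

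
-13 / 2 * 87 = -1131 / 2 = -565.50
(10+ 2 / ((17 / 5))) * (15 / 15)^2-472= -7844 / 17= -461.41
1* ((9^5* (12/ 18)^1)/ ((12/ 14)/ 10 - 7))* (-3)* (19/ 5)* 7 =54974619/ 121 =454335.69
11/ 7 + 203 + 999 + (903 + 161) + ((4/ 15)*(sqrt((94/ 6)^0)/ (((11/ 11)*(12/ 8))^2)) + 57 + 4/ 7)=2325.26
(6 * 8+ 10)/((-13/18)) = -1044/13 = -80.31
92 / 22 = 46 / 11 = 4.18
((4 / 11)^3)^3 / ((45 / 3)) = 0.00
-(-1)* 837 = 837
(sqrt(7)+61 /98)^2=61*sqrt(7) /49+70949 /9604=10.68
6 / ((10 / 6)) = 18 / 5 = 3.60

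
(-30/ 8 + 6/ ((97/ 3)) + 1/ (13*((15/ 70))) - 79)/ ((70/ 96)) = -4975732/ 44135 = -112.74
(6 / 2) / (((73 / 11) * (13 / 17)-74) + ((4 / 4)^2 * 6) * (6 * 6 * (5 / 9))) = 561 / 9551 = 0.06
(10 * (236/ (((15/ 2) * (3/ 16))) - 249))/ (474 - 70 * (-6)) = -3653/ 4023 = -0.91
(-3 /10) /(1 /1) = -3 /10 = -0.30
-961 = -961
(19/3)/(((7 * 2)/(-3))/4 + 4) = 2.24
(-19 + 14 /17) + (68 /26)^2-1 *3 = -41188 /2873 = -14.34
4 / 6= 2 / 3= 0.67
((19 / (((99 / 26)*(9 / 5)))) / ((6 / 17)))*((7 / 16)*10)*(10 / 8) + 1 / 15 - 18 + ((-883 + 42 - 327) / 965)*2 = 373092205 / 16508448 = 22.60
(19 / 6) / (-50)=-0.06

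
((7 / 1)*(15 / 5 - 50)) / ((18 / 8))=-1316 / 9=-146.22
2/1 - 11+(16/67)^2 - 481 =-2199354/4489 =-489.94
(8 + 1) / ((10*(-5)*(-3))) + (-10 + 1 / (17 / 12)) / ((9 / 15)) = -39347 / 2550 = -15.43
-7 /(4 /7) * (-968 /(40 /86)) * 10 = 254947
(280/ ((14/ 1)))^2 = 400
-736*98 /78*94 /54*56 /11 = -94920448 /11583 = -8194.81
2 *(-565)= -1130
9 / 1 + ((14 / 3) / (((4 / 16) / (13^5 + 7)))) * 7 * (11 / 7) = 228720827 / 3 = 76240275.67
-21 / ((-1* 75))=0.28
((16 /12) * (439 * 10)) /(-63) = -17560 /189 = -92.91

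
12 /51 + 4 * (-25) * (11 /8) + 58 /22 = -50351 /374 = -134.63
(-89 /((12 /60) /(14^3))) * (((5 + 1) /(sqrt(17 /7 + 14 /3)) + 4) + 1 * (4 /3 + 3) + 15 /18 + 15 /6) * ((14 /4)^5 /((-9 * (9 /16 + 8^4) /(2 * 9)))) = 24627229872 * sqrt(3129) /1953241 + 143658840920 /39327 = 4358213.13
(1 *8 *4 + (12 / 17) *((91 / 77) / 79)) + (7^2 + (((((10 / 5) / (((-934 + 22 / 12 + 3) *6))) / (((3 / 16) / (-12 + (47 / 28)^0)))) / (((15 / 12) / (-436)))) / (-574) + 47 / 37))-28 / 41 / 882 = 3238707899318282 / 39355886926125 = 82.29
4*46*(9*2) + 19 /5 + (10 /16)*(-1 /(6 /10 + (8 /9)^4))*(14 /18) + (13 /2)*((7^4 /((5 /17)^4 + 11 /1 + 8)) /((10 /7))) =992140337578527 /255038905648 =3890.15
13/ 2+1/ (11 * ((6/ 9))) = 6.64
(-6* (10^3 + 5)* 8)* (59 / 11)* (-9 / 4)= 6403860 / 11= 582169.09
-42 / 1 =-42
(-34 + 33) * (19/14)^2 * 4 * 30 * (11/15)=-7942/49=-162.08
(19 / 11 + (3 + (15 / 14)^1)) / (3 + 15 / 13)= 11609 / 8316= 1.40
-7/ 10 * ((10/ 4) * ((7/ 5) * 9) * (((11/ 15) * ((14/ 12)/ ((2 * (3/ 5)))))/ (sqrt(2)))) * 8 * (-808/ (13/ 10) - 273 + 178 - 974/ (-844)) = 14807512027 * sqrt(2)/ 329160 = 63619.47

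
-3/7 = -0.43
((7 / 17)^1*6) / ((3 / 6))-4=16 / 17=0.94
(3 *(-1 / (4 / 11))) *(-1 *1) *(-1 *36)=-297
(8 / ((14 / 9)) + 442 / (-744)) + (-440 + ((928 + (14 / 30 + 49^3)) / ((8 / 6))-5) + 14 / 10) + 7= 230456731 / 2604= 88501.05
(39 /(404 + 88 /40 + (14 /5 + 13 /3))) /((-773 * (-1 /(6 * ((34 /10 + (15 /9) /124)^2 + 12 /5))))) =1895900799 /184227544000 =0.01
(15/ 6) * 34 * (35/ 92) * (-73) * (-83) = 18025525/ 92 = 195929.62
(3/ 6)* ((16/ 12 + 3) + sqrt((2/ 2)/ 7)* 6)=3* sqrt(7)/ 7 + 13/ 6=3.30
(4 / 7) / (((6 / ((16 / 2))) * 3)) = 16 / 63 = 0.25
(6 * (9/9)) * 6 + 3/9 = 109/3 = 36.33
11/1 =11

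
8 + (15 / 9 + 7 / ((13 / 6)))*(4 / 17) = 6068 / 663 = 9.15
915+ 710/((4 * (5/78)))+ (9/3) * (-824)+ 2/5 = 6062/5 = 1212.40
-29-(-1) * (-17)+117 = 71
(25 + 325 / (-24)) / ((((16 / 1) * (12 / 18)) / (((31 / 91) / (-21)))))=-8525 / 489216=-0.02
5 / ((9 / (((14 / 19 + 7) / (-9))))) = -245 / 513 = -0.48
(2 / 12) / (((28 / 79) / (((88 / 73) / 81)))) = 0.01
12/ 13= 0.92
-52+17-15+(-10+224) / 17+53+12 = 469 / 17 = 27.59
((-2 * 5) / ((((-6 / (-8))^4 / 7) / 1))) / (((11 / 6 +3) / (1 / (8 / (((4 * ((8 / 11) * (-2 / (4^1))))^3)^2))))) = -75161927680 / 1387132263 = -54.19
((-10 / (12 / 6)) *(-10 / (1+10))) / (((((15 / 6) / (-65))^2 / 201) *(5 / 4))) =5435040 / 11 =494094.55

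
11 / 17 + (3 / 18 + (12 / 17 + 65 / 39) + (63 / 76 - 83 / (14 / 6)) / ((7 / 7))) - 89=-3270931 / 27132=-120.56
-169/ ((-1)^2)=-169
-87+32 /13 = -1099 /13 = -84.54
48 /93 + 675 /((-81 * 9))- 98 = -82369 /837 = -98.41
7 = 7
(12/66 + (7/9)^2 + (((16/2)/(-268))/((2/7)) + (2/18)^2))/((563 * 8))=41467/268875288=0.00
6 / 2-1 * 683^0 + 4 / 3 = 10 / 3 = 3.33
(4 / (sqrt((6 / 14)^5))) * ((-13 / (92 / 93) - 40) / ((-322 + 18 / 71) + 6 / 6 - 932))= 17008831 * sqrt(21) / 55234845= 1.41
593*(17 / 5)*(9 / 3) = 30243 / 5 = 6048.60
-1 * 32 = -32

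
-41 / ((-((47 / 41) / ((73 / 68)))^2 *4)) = 367280009 / 40857664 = 8.99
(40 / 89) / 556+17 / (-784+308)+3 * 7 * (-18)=-130946755 / 346388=-378.03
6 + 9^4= 6567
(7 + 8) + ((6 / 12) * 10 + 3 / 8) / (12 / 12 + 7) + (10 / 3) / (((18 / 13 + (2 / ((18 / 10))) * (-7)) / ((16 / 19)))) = 3463819 / 227392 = 15.23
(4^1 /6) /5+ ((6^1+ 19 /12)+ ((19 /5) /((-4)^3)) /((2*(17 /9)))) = 251359 /32640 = 7.70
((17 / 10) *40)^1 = 68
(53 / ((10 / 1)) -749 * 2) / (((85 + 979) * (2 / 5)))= -14927 / 4256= -3.51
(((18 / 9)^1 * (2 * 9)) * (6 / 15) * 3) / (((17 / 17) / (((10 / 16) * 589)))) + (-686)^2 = 486499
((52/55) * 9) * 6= 2808/55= 51.05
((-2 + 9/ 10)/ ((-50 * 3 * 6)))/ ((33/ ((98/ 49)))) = 1/ 13500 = 0.00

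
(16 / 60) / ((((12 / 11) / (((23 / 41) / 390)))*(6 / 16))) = 1012 / 1079325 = 0.00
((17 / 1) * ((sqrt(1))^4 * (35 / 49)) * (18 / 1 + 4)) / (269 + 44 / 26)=1430 / 1449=0.99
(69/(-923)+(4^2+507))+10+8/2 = 495582/923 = 536.93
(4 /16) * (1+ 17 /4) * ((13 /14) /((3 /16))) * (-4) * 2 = -52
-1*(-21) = 21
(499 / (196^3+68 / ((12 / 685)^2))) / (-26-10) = -499 / 279040121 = -0.00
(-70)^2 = 4900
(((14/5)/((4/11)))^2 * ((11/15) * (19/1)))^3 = 563779697.42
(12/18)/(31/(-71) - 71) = -0.01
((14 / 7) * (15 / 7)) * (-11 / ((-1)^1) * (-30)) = -9900 / 7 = -1414.29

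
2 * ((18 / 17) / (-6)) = -6 / 17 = -0.35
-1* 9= -9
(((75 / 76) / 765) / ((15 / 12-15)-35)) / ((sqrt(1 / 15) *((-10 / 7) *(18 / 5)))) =7 *sqrt(15) / 1360476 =0.00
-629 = -629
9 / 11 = 0.82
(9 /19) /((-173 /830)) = -7470 /3287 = -2.27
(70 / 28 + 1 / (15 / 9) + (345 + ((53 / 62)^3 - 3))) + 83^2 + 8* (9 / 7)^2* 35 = 64209224763 / 8341480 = 7697.58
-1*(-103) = 103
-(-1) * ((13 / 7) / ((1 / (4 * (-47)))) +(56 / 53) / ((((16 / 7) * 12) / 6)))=-517785 / 1484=-348.91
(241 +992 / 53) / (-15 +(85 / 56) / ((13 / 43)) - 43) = -10020920 / 2044157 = -4.90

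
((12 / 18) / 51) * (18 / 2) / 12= 1 / 102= 0.01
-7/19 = -0.37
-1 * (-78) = 78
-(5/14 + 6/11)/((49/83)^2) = -957571/369754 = -2.59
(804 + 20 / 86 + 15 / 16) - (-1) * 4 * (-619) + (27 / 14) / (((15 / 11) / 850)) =-2257197 / 4816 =-468.69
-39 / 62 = -0.63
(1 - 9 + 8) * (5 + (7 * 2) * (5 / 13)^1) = 0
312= 312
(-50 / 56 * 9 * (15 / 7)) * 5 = -16875 / 196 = -86.10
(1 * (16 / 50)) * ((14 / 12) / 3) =0.12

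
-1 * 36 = -36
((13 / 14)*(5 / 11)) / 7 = 65 / 1078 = 0.06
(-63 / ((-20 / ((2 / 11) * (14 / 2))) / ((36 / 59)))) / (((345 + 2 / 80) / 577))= 4.09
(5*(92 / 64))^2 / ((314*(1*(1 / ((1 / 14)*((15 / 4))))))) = 198375 / 4501504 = 0.04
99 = 99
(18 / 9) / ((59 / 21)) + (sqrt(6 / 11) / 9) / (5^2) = sqrt(66) / 2475 + 42 / 59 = 0.72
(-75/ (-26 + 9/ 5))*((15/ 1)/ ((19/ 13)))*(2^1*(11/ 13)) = 53.83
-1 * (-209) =209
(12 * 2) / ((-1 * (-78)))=4 / 13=0.31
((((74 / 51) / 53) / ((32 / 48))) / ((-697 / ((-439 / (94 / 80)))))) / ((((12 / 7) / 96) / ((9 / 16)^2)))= 46048905 / 118063436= 0.39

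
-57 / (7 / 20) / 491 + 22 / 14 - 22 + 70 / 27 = -1685941 / 92799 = -18.17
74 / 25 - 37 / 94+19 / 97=629657 / 227950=2.76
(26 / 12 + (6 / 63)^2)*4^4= 556.99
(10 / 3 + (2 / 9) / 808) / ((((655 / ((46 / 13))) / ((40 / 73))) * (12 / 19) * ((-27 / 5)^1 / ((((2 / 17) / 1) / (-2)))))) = 1557905 / 9153483651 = 0.00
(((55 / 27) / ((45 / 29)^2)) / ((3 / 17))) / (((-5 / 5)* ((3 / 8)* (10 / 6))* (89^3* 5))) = -1258136 / 578162701125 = -0.00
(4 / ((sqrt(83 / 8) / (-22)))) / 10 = -88 * sqrt(166) / 415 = -2.73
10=10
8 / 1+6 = 14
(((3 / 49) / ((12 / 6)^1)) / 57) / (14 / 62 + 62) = 31 / 3591798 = 0.00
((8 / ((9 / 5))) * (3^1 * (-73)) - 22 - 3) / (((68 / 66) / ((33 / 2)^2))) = -35877105 / 136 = -263802.24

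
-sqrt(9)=-3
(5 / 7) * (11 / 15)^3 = 1331 / 4725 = 0.28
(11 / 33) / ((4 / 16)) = 4 / 3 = 1.33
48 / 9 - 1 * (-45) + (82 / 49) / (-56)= 207049 / 4116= 50.30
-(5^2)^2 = -625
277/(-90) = -277/90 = -3.08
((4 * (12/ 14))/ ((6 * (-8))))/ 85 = -1/ 1190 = -0.00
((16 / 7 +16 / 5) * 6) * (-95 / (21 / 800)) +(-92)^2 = -5422064 / 49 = -110654.37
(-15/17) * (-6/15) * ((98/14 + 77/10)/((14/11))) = 693/170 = 4.08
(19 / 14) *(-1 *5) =-95 / 14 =-6.79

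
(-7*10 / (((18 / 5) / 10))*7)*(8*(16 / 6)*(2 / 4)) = -392000 / 27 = -14518.52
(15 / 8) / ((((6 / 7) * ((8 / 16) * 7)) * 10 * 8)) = 1 / 128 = 0.01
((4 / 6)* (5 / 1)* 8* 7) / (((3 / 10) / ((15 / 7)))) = 4000 / 3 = 1333.33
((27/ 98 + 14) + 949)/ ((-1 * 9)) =-10489/ 98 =-107.03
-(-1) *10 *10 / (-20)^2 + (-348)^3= -168576767 / 4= -42144191.75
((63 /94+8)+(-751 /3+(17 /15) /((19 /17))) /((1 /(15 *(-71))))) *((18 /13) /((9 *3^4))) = 474243229 /940329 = 504.34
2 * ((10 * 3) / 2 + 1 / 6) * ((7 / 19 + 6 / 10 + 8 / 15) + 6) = 194558 / 855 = 227.55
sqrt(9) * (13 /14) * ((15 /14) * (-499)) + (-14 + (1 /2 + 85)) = -277901 /196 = -1417.86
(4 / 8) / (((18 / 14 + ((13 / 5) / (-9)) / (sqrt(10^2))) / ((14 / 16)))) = 11025 / 31672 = 0.35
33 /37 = 0.89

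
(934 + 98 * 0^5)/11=934/11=84.91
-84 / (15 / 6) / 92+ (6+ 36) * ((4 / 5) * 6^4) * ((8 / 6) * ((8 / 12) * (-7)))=-31159338 / 115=-270950.77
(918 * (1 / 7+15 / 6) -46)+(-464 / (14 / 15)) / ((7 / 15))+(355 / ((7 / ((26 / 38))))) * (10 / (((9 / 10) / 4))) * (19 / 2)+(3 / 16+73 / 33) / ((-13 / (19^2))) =16042212895 / 1009008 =15898.99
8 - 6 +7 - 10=-1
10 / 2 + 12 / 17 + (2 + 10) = 301 / 17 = 17.71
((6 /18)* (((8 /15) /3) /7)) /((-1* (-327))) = 8 /309015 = 0.00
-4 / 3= -1.33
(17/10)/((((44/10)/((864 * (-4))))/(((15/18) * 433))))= -5299920/11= -481810.91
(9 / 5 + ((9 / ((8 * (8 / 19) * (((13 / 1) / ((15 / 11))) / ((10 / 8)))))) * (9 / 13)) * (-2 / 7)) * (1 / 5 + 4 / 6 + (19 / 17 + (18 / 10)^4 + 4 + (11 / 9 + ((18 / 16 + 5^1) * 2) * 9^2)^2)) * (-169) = -21766578563115707003 / 75398400000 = -288687539.30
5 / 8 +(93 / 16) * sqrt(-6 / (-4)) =5 / 8 +93 * sqrt(6) / 32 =7.74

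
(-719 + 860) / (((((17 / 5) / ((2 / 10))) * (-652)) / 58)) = -4089 / 5542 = -0.74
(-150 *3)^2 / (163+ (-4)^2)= 202500 / 179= 1131.28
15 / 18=5 / 6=0.83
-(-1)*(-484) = -484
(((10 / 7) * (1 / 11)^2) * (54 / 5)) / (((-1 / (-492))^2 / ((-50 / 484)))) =-326786400 / 102487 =-3188.56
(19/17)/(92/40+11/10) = 95/289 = 0.33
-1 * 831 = -831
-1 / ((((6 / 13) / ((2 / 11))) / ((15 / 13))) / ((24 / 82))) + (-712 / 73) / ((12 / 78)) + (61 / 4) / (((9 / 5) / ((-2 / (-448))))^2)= -34003271247017 / 535230001152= -63.53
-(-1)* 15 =15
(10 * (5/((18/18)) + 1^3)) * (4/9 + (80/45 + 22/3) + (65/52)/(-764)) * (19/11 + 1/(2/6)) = 2709.84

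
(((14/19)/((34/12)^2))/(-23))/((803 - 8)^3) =-56/7050796110375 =-0.00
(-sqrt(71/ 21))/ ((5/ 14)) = -2 * sqrt(1491)/ 15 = -5.15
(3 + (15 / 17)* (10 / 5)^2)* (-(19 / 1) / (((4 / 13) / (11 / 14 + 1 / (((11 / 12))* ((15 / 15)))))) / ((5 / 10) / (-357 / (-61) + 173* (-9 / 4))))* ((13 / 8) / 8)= 566828078193 / 4809728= 117850.34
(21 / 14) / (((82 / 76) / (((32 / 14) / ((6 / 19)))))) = 2888 / 287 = 10.06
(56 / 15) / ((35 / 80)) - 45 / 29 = 3037 / 435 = 6.98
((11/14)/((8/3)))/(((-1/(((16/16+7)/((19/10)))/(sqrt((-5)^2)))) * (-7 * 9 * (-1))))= -11/2793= -0.00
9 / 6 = 1.50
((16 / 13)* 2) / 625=32 / 8125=0.00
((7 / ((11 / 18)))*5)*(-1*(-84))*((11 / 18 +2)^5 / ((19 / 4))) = 56189526715 / 457083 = 122930.69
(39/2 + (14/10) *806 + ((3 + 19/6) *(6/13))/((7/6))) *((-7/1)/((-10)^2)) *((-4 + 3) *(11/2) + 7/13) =135038361/338000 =399.52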